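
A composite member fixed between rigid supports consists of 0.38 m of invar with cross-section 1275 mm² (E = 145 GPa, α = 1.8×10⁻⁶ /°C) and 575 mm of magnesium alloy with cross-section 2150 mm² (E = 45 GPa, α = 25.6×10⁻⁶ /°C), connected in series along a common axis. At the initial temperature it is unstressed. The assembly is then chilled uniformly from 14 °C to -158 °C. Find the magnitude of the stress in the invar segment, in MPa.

σ ≈ 260 MPa (tensile)

If the supports were absent, the total length change would be Σ αᵢΔT Lᵢ = 1.8×10⁻⁶×172×380 + 25.6×10⁻⁶×172×575 = 2.649 mm.
The walls prevent any net length change, so an axial force P (same in every segment) develops. Compatibility: P · Σ Lᵢ/(AᵢEᵢ) = δ_free.
The series flexibility is Σ Lᵢ/(AᵢEᵢ) = 380/(1275×145×10³) + 575/(2150×45×10³) = 7.999×10⁻⁶ mm/N.
So P = 2.649 / 7.999×10⁻⁶ = 331.2 kN, tensile.
σ_{invar} = P / A = 331200 / 1275 = 259.8 MPa.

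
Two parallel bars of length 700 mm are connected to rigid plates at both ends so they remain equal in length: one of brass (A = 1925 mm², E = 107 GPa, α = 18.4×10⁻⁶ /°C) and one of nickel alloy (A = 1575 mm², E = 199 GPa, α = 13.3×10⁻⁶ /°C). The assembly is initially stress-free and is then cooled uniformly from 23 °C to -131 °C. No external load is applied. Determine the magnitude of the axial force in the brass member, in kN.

P ≈ 97.6 kN (tensile in the brass)

Equilibrium of a rigid end plate with no external load gives equal and opposite internal forces ±P in the two members. Since α_{brass} > α_{nickel alloy}, cooling drives the brass into tension and the nickel alloy into compression.
Setting the final lengths equal and cancelling L: (α₁ − α₂)ΔT = P/(A₁E₁) + P/(A₂E₂).
|α₁ − α₂|·ΔT = 5.1×10⁻⁶ × 154 = 0.0007854.
1/(A₁E₁) + 1/(A₂E₂) = 1/(1925×107×10³) + 1/(1575×199×10³) = 8.046×10⁻⁹ N⁻¹.
So P = 0.0007854 / 8.046×10⁻⁹ = 97.62 kN.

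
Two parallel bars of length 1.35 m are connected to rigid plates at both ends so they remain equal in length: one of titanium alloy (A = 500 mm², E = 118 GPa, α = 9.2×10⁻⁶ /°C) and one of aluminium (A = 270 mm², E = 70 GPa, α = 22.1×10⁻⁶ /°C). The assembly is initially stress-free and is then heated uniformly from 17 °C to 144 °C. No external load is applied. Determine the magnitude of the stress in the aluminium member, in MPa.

σ ≈ 86.9 MPa (compressive)

The aluminium has the larger α, so on heating it would change length more than the titanium alloy if both were free. The rigid plates force a common final length, so the aluminium is put into compression and the titanium alloy into tension, with equal and opposite forces P (no external load).
Equating the net (thermal + elastic) strains gives |α₁ − α₂|·ΔT = P·[1/(A₁E₁) + 1/(A₂E₂)].
|α₁ − α₂|·ΔT = 12.9×10⁻⁶ × 127 = 0.001638.
1/(A₁E₁) + 1/(A₂E₂) = 1/(500×118×10³) + 1/(270×70×10³) = 6.986×10⁻⁸ N⁻¹.
P = 0.001638 / 6.986×10⁻⁸ = 23450 N = 23.45 kN.
σ_{aluminium} = P/A₂ = 23450/270 = 86.86 MPa, compressive.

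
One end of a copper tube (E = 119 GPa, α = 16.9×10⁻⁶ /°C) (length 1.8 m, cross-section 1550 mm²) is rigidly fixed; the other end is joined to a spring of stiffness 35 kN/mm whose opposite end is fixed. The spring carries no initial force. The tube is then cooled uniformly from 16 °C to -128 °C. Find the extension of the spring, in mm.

δ ≈ 3.27 mm

Free thermal contraction: δ_free = αΔT L = 16.9×10⁻⁶ × 144 × 1800 = 4.38 mm.
With a force P in the spring, the elastic change of the tube is PL/(AE) and that of the spring is P/k; compatibility requires their sum to equal δ_free.
P [ L/(AE) + 1/k ] = δ_free → P [ 1800/(1550×119×10³) + 1/(35×10³) ] = 4.38.
P = 4.38 / 3.833×10⁻⁵ = 114300 N.
Spring extension = P/k = 114300/(35×10³) = 3.265 mm.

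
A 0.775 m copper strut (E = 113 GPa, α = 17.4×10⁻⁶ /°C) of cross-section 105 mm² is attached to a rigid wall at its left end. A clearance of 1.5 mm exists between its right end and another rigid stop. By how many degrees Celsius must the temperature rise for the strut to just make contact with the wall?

The gap closes when αΔT L = 1.5 mm, since the strut is still unstressed at that instant.
ΔT = 1.5 / (17.4×10⁻⁶ × 775) = 111.2 °C.

ΔT ≈ 111 °C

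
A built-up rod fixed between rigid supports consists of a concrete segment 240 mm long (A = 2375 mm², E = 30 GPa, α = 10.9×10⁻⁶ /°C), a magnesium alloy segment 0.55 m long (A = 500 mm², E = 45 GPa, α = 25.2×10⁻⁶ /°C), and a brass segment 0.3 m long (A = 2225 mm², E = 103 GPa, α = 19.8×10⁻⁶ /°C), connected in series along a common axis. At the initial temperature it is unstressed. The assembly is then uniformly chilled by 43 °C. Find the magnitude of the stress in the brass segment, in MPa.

σ ≈ 14.9 MPa (tensile)

Free thermal contraction of the whole bar: Σ αᵢΔT Lᵢ = 10.9×10⁻⁶×43×240 + 25.2×10⁻⁶×43×550 + 19.8×10⁻⁶×43×300 = 0.9639 mm.
Since the ends are fixed, an axial force P builds up, equal in every segment, with P · Σ Lᵢ/(AᵢEᵢ) = δ_free.
The series flexibility is Σ Lᵢ/(AᵢEᵢ) = 240/(2375×30×10³) + 550/(500×45×10³) + 300/(2225×103×10³) = 2.912×10⁻⁵ mm/N.
Hence P = δ_free / Σ(L/AE) = 0.9639/2.912×10⁻⁵ = 33.1 kN (tensile).
σ_{brass} = P / A = 33100 / 2225 = 14.88 MPa.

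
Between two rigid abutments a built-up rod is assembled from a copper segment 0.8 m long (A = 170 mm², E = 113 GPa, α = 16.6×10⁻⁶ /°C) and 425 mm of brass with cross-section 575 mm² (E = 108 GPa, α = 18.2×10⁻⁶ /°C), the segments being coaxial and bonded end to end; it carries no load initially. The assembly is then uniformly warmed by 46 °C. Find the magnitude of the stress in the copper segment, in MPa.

σ ≈ 117 MPa (compressive)

Free thermal expansion of the whole bar: Σ αᵢΔT Lᵢ = 16.6×10⁻⁶×46×800 + 18.2×10⁻⁶×46×425 = 0.9667 mm.
The walls prevent any net length change, so an axial force P (same in every segment) develops. Compatibility: P · Σ Lᵢ/(AᵢEᵢ) = δ_free.
Σ Lᵢ/(AᵢEᵢ) = 800/(170×113×10³) + 425/(575×108×10³) = 4.849×10⁻⁵ mm/N.
Hence P = δ_free / Σ(L/AE) = 0.9667/4.849×10⁻⁵ = 19.94 kN (compressive).
σ_{copper} = P / A = 19940 / 170 = 117.3 MPa.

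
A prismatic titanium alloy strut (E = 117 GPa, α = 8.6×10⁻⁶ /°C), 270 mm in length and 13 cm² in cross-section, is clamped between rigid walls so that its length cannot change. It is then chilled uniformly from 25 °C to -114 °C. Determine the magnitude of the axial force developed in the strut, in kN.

P ≈ 182 kN (tensile)

The ends cannot move, so σ = EαΔT = 117×10³ × 8.6×10⁻⁶ × 139 = 139.9 MPa.
Axial force P = σA = 139.9 × 1300 = 181800 N = 181.8 kN, tensile.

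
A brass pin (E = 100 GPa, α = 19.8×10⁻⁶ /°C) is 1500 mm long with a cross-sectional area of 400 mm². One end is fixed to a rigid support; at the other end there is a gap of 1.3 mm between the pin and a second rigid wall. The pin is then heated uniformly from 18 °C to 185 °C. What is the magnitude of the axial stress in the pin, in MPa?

If the wall were absent the pin would grow by αΔT L = 19.8×10⁻⁶ × 167 × 1500 = 4.96 mm.
This exceeds the 1.3 mm gap, so the wall pushes back. The portion of expansion that must be recovered elastically is δ_free − gap = 4.96 − 1.3 = 3.66 mm.
That suppressed elongation corresponds to σ = E·Δ/L = 100×10³ × 3.66/1500 = 244 MPa.

σ ≈ 244 MPa (compressive)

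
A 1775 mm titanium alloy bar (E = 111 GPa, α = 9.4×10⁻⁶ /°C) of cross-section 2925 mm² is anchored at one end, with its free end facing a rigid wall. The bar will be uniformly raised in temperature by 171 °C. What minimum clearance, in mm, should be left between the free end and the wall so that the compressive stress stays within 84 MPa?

With no wall the bar would lengthen by αΔT L = 9.4×10⁻⁶ × 171 × 1775 = 2.853 mm.
A stress of 84 MPa corresponds to the wall pushing the bar back by σL/E = 84×1775/(111×10³) = 1.343 mm.
The gap must absorb the remainder: g_min = 2.853 − 1.343 = 1.51 mm.

g ≈ 1.51 mm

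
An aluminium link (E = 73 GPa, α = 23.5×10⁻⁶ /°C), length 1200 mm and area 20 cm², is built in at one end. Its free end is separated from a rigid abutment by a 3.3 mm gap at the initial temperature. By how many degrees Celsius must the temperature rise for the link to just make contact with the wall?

Contact occurs when the free expansion equals the gap: αΔT L = 3.3 mm.
So ΔT = g/(αL) = 3.3/(23.5×10⁻⁶ × 1200) = 117 °C.

ΔT ≈ 117 °C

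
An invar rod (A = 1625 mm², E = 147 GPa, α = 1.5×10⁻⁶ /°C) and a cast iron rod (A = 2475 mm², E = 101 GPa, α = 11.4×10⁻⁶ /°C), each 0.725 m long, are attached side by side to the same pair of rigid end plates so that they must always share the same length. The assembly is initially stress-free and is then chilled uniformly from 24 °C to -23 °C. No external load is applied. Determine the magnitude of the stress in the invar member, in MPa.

σ ≈ 35 MPa (compressive)

Equilibrium of a rigid end plate with no external load gives equal and opposite internal forces ±P in the two members. Since α_{cast iron} > α_{invar}, cooling drives the cast iron into tension and the invar into compression.
Equating the net (thermal + elastic) strains gives |α₁ − α₂|·ΔT = P·[1/(A₁E₁) + 1/(A₂E₂)].
|α₁ − α₂|·ΔT = 9.9×10⁻⁶ × 47 = 0.0004653.
1/(A₁E₁) + 1/(A₂E₂) = 1/(1625×147×10³) + 1/(2475×101×10³) = 8.187×10⁻⁹ N⁻¹.
So P = 0.0004653 / 8.187×10⁻⁹ = 56.84 kN.
σ_{invar} = P/A₁ = 56840/1625 = 34.98 MPa, compressive.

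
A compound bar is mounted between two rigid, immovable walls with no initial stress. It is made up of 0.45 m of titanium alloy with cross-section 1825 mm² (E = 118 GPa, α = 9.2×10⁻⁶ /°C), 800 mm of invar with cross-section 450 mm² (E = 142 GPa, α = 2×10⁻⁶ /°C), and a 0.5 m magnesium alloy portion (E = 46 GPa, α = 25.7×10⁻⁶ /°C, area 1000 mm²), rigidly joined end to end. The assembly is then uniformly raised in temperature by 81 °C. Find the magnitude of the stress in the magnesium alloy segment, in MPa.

If the supports were absent, the total length change would be Σ αᵢΔT Lᵢ = 9.2×10⁻⁶×81×450 + 2×10⁻⁶×81×800 + 25.7×10⁻⁶×81×500 = 1.506 mm.
The rigid supports impose zero overall length change; the single axial force P common to all segments must satisfy P Σ Lᵢ/(AᵢEᵢ) = δ_free.
Σ Lᵢ/(AᵢEᵢ) = 450/(1825×118×10³) + 800/(450×142×10³) + 500/(1000×46×10³) = 2.548×10⁻⁵ mm/N.
P = 1.506 / 2.548×10⁻⁵ = 59100 N = 59.1 kN, compressive.
σ_{magnesium alloy} = P / A = 59100 / 1000 = 59.1 MPa.

σ ≈ 59.1 MPa (compressive)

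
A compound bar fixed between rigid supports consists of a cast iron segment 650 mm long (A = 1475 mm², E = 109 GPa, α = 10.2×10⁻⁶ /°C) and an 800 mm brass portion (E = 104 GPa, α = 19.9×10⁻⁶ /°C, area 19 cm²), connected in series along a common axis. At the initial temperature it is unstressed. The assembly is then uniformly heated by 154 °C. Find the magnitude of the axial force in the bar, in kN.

P ≈ 429 kN (compressive)

With the walls removed the bar would change length by δ_free = Σ αᵢΔT Lᵢ = 10.2×10⁻⁶×154×650 + 19.9×10⁻⁶×154×800 = 3.473 mm.
Since the ends are fixed, an axial force P builds up, equal in every segment, with P · Σ Lᵢ/(AᵢEᵢ) = δ_free.
Σ Lᵢ/(AᵢEᵢ) = 650/(1475×109×10³) + 800/(1900×104×10³) = 8.092×10⁻⁶ mm/N.
Hence P = δ_free / Σ(L/AE) = 3.473/8.092×10⁻⁶ = 429.2 kN (compressive).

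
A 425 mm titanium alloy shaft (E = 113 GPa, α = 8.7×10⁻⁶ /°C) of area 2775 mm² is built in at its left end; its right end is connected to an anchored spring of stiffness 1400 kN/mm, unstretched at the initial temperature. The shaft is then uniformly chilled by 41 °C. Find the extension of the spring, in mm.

δ ≈ 0.0523 mm

If the spring were absent the shaft would shorten by αΔT L = 8.7×10⁻⁶ × 41 × 425 = 0.1516 mm.
Let P be the tensile force in the spring. The shaft extends elastically by PL/(AE) and the spring stretches by P/k; together these equal δ_free.
P [ L/(AE) + 1/k ] = δ_free → P [ 425/(2775×113×10³) + 1/(1400×10³) ] = 0.1516.
P = 0.1516 / 2.07×10⁻⁶ = 73250 N.
Spring extension = P/k = 73250/(1400×10³) = 0.05232 mm.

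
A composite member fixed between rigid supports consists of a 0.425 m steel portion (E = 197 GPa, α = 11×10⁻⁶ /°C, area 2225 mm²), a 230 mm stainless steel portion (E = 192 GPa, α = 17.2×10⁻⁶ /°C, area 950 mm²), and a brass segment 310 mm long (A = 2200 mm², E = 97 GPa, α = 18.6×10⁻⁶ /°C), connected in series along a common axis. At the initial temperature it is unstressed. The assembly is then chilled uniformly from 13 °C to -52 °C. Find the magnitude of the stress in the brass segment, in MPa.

With the walls removed the bar would change length by δ_free = Σ αᵢΔT Lᵢ = 11×10⁻⁶×65×425 + 17.2×10⁻⁶×65×230 + 18.6×10⁻⁶×65×310 = 0.9358 mm.
Since the ends are fixed, an axial force P builds up, equal in every segment, with P · Σ Lᵢ/(AᵢEᵢ) = δ_free.
Σ Lᵢ/(AᵢEᵢ) = 425/(2225×197×10³) + 230/(950×192×10³) + 310/(2200×97×10³) = 3.683×10⁻⁶ mm/N.
So P = 0.9358 / 3.683×10⁻⁶ = 254.1 kN, tensile.
σ_{brass} = P / A = 254100 / 2200 = 115.5 MPa.

σ ≈ 115 MPa (tensile)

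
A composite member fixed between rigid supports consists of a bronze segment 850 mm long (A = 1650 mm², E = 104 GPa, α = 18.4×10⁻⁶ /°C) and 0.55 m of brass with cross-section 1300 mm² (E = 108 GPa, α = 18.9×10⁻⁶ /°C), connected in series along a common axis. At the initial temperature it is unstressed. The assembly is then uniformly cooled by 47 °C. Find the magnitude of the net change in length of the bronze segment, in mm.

|ΔL| ≈ 0.0518 mm

With the walls removed the bar would change length by δ_free = Σ αᵢΔT Lᵢ = 18.4×10⁻⁶×47×850 + 18.9×10⁻⁶×47×550 = 1.224 mm.
The walls prevent any net length change, so an axial force P (same in every segment) develops. Compatibility: P · Σ Lᵢ/(AᵢEᵢ) = δ_free.
Σ Lᵢ/(AᵢEᵢ) = 850/(1650×104×10³) + 550/(1300×108×10³) = 8.871×10⁻⁶ mm/N.
P = 1.224 / 8.871×10⁻⁶ = 137900 N = 137.9 kN, tensile.
For the bronze segment, free thermal change = 18.4×10⁻⁶×47×850 = 0.7351 mm and elastic change from P = 137900×850/(1650×104×10³) = 0.6833 mm; these oppose, so the net change is 0.0518 mm (segment shortens).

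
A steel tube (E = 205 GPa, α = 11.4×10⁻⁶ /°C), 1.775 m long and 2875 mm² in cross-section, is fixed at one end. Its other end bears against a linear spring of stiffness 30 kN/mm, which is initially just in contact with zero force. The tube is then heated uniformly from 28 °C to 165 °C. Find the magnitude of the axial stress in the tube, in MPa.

If the spring were absent the tube would lengthen by αΔT L = 11.4×10⁻⁶ × 137 × 1775 = 2.772 mm.
Let P be the compressive force at the spring. The tube shortens elastically by PL/(AE) and the spring compresses by P/k; together these equal δ_free.
So P = δ_free / [L/(AE) + 1/k] = 2.772 / [ 1775/(2875×205×10³) + 1/(30×10³) ].
P = 2.772 / 3.634×10⁻⁵ = 76270 N.
σ = P/A = 76270/2875 = 26.53 MPa.

σ ≈ 26.5 MPa (compressive)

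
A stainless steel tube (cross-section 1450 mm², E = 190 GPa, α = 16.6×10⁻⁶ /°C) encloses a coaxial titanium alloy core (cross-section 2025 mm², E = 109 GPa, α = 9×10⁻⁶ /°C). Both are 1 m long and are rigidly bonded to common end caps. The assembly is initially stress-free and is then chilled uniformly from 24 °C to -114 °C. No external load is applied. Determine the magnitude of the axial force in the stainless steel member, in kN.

P ≈ 129 kN (tensile in the stainless steel)

Equilibrium of a rigid end plate with no external load gives equal and opposite internal forces ±P in the two members. Since α_{stainless steel} > α_{titanium alloy}, cooling drives the stainless steel into tension and the titanium alloy into compression.
Equating the net (thermal + elastic) strains gives |α₁ − α₂|·ΔT = P·[1/(A₁E₁) + 1/(A₂E₂)].
|α₁ − α₂|·ΔT = 7.6×10⁻⁶ × 138 = 0.001049.
1/(A₁E₁) + 1/(A₂E₂) = 1/(1450×190×10³) + 1/(2025×109×10³) = 8.16×10⁻⁹ N⁻¹.
So P = 0.001049 / 8.16×10⁻⁹ = 128.5 kN.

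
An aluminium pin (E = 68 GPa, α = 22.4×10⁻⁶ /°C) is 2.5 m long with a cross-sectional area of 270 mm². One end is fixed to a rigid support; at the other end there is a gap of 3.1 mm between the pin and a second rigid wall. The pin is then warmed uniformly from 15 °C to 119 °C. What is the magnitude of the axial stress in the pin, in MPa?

σ ≈ 74.1 MPa (compressive)

If the wall were absent the pin would grow by αΔT L = 22.4×10⁻⁶ × 104 × 2500 = 5.824 mm.
This exceeds the 3.1 mm gap, so the wall pushes back. The portion of expansion that must be recovered elastically is δ_free − gap = 5.824 − 3.1 = 2.724 mm.
So σ = E(δ_free − g)/L = 68×10³ × 2.724/2500 = 74.09 MPa.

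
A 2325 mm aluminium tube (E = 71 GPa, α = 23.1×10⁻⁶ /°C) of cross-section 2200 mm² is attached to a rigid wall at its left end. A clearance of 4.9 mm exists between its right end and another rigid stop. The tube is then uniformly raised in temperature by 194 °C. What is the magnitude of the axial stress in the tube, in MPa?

σ ≈ 169 MPa (compressive)

Unrestrained expansion: δ_free = αΔT L = 23.1×10⁻⁶ × 194 × 2325 = 10.42 mm.
After closing the 4.9 mm clearance, 10.42 − 4.9 = 5.519 mm of expansion remains to be suppressed by the wall.
Compatibility: PL/(AE) = 5.519 mm, so σ = P/A = E × (5.519/2325) = 168.5 MPa.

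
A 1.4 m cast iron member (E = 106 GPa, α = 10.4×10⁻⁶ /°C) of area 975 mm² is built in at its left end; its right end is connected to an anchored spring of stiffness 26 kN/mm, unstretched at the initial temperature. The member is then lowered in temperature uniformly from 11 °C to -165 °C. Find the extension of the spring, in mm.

δ ≈ 1.9 mm

If the spring were absent the member would shorten by αΔT L = 10.4×10⁻⁶ × 176 × 1400 = 2.563 mm.
Let P be the tensile force in the spring. The member extends elastically by PL/(AE) and the spring stretches by P/k; together these equal δ_free.
So P = δ_free / [L/(AE) + 1/k] = 2.563 / [ 1400/(975×106×10³) + 1/(26×10³) ].
P = 2.563 / 5.201×10⁻⁵ = 49270 N.
Spring extension = P/k = 49270/(26×10³) = 1.895 mm.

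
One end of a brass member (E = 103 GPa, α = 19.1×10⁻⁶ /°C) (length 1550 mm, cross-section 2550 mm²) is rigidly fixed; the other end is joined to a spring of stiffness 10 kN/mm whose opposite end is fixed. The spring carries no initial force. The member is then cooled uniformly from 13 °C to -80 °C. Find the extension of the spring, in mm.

δ ≈ 2.6 mm

The unrestrained thermal change is αΔT L = 19.1×10⁻⁶ × 93 × 1550 = 2.753 mm.
Let P be the tensile force in the spring. The member extends elastically by PL/(AE) and the spring stretches by P/k; together these equal δ_free.
P [ L/(AE) + 1/k ] = δ_free → P [ 1550/(2550×103×10³) + 1/(10×10³) ] = 2.753.
P = 2.753 / 0.0001059 = 26000 N.
Spring extension = P/k = 26000/(10×10³) = 2.6 mm.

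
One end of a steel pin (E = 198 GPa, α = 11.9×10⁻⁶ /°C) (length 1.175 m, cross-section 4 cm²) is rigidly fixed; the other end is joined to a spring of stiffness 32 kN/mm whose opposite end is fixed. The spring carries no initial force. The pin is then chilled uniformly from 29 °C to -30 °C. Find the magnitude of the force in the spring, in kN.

P ≈ 17.9 kN

If the spring were absent the pin would shorten by αΔT L = 11.9×10⁻⁶ × 59 × 1175 = 0.825 mm.
With a force P in the spring, the elastic change of the pin is PL/(AE) and that of the spring is P/k; compatibility requires their sum to equal δ_free.
So P = δ_free / [L/(AE) + 1/k] = 0.825 / [ 1175/(400×198×10³) + 1/(32×10³) ].
P = 0.825 / 4.609×10⁻⁵ = 17900 N.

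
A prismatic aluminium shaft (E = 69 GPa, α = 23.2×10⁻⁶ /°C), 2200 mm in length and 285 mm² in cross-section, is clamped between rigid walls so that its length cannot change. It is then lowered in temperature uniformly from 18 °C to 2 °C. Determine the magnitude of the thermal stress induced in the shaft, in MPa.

σ ≈ 25.6 MPa (tensile)

With length fixed, the mechanical strain must cancel the thermal strain αΔT = 23.2×10⁻⁶ × 16 = 371.2×10⁻⁶.
Hence σ = E·αΔT = 69×10³ × 371.2×10⁻⁶ = 25.61 MPa, tensile.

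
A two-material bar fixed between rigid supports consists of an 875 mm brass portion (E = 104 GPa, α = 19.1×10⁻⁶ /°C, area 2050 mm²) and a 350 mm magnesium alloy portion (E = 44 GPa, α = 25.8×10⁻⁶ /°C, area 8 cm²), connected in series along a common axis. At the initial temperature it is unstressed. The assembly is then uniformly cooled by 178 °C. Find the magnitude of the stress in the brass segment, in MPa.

σ ≈ 159 MPa (tensile)

Free thermal contraction of the whole bar: Σ αᵢΔT Lᵢ = 19.1×10⁻⁶×178×875 + 25.8×10⁻⁶×178×350 = 4.582 mm.
The walls prevent any net length change, so an axial force P (same in every segment) develops. Compatibility: P · Σ Lᵢ/(AᵢEᵢ) = δ_free.
The series flexibility is Σ Lᵢ/(AᵢEᵢ) = 875/(2050×104×10³) + 350/(800×44×10³) = 1.405×10⁻⁵ mm/N.
P = 4.582 / 1.405×10⁻⁵ = 326200 N = 326.2 kN, tensile.
σ_{brass} = P / A = 326200 / 2050 = 159.1 MPa.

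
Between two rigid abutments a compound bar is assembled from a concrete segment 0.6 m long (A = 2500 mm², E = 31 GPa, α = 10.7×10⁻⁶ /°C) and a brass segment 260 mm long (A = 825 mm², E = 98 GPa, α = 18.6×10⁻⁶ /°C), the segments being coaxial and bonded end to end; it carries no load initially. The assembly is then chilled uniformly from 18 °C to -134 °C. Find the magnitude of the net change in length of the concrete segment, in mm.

Free thermal contraction of the whole bar: Σ αᵢΔT Lᵢ = 10.7×10⁻⁶×152×600 + 18.6×10⁻⁶×152×260 = 1.711 mm.
Since the ends are fixed, an axial force P builds up, equal in every segment, with P · Σ Lᵢ/(AᵢEᵢ) = δ_free.
The series flexibility is Σ Lᵢ/(AᵢEᵢ) = 600/(2500×31×10³) + 260/(825×98×10³) = 1.096×10⁻⁵ mm/N.
P = 1.711 / 1.096×10⁻⁵ = 156100 N = 156.1 kN, tensile.
For the concrete segment, free thermal change = 10.7×10⁻⁶×152×600 = 0.9758 mm and elastic change from P = 156100×600/(2500×31×10³) = 1.209 mm; these oppose, so the net change is 0.233 mm (segment lengthens).

|ΔL| ≈ 0.233 mm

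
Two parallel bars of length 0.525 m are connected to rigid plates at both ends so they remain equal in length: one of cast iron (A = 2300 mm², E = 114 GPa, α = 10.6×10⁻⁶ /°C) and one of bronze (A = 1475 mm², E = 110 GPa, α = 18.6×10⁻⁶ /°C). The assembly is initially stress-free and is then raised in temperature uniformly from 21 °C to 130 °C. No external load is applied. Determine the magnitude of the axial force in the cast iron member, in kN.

P ≈ 87.4 kN (tensile in the cast iron)

Equilibrium of a rigid end plate with no external load gives equal and opposite internal forces ±P in the two members. Since α_{bronze} > α_{cast iron}, heating drives the bronze into compression and the cast iron into tension.
Equating the net (thermal + elastic) strains gives |α₁ − α₂|·ΔT = P·[1/(A₁E₁) + 1/(A₂E₂)].
|α₁ − α₂|·ΔT = 8×10⁻⁶ × 109 = 0.000872.
1/(A₁E₁) + 1/(A₂E₂) = 1/(2300×114×10³) + 1/(1475×110×10³) = 9.977×10⁻⁹ N⁻¹.
P = 0.000872 / 9.977×10⁻⁹ = 87400 N = 87.4 kN.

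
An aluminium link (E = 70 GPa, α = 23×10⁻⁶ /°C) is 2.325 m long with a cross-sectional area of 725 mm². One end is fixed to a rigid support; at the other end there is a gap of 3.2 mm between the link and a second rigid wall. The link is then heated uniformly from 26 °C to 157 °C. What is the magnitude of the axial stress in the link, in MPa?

If the wall were absent the link would grow by αΔT L = 23×10⁻⁶ × 131 × 2325 = 7.005 mm.
The gap closes (δ_free > 3.2 mm) and the wall then resists a further 7.005 − 3.2 = 3.805 mm of expansion.
Compatibility: PL/(AE) = 3.805 mm, so σ = P/A = E × (3.805/2325) = 114.6 MPa.

σ ≈ 115 MPa (compressive)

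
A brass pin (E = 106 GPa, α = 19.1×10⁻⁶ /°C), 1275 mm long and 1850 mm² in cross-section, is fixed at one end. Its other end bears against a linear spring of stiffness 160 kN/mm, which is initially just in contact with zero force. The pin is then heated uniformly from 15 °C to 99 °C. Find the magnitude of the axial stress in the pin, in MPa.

σ ≈ 86.7 MPa (compressive)

The unrestrained thermal change is αΔT L = 19.1×10⁻⁶ × 84 × 1275 = 2.046 mm.
Let P be the compressive force at the spring. The pin shortens elastically by PL/(AE) and the spring compresses by P/k; together these equal δ_free.
P [ L/(AE) + 1/k ] = δ_free → P [ 1275/(1850×106×10³) + 1/(160×10³) ] = 2.046.
P = 2.046 / 1.275×10⁻⁵ = 160400 N.
σ = P/A = 160400/1850 = 86.71 MPa.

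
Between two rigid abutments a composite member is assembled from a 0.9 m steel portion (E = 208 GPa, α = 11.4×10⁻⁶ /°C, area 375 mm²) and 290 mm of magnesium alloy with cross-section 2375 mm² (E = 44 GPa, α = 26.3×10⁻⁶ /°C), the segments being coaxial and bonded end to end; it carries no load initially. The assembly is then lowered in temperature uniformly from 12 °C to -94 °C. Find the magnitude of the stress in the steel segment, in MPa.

If the supports were absent, the total length change would be Σ αᵢΔT Lᵢ = 11.4×10⁻⁶×106×900 + 26.3×10⁻⁶×106×290 = 1.896 mm.
The walls prevent any net length change, so an axial force P (same in every segment) develops. Compatibility: P · Σ Lᵢ/(AᵢEᵢ) = δ_free.
The series flexibility is Σ Lᵢ/(AᵢEᵢ) = 900/(375×208×10³) + 290/(2375×44×10³) = 1.431×10⁻⁵ mm/N.
Hence P = δ_free / Σ(L/AE) = 1.896/1.431×10⁻⁵ = 132.5 kN (tensile).
σ_{steel} = P / A = 132500 / 375 = 353.2 MPa.

σ ≈ 353 MPa (tensile)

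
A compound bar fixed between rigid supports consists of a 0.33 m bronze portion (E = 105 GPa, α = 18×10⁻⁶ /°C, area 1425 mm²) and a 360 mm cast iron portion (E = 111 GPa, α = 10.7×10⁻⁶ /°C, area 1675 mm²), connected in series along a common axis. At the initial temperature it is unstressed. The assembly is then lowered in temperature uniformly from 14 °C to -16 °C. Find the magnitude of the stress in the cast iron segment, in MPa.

Free thermal contraction of the whole bar: Σ αᵢΔT Lᵢ = 18×10⁻⁶×30×330 + 10.7×10⁻⁶×30×360 = 0.2938 mm.
Since the ends are fixed, an axial force P builds up, equal in every segment, with P · Σ Lᵢ/(AᵢEᵢ) = δ_free.
The series flexibility is Σ Lᵢ/(AᵢEᵢ) = 330/(1425×105×10³) + 360/(1675×111×10³) = 4.142×10⁻⁶ mm/N.
P = 0.2938 / 4.142×10⁻⁶ = 70930 N = 70.93 kN, tensile.
σ_{cast iron} = P / A = 70930 / 1675 = 42.34 MPa.

σ ≈ 42.3 MPa (tensile)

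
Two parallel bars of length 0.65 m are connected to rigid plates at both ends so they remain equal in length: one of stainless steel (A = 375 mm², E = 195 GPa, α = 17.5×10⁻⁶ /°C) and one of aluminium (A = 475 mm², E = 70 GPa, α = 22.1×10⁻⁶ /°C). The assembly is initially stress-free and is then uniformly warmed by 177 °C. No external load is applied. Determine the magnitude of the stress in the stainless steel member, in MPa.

σ ≈ 49.6 MPa (tensile)

Equilibrium of a rigid end plate with no external load gives equal and opposite internal forces ±P in the two members. Since α_{aluminium} > α_{stainless steel}, heating drives the aluminium into compression and the stainless steel into tension.
Compatibility of the two members (thermal + elastic change equal): (α₁ − α₂)ΔT = P·[1/(A₁E₁) + 1/(A₂E₂)].
|α₁ − α₂|·ΔT = 4.6×10⁻⁶ × 177 = 0.0008142.
1/(A₁E₁) + 1/(A₂E₂) = 1/(375×195×10³) + 1/(475×70×10³) = 4.375×10⁻⁸ N⁻¹.
P = 0.0008142 / 4.375×10⁻⁸ = 18610 N = 18.61 kN.
σ_{stainless steel} = P/A₁ = 18610/375 = 49.63 MPa, tensile.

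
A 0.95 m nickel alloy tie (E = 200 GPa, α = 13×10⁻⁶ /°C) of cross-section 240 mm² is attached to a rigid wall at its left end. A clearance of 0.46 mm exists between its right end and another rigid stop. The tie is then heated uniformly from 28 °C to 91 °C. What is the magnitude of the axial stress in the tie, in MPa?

Unrestrained expansion: δ_free = αΔT L = 13×10⁻⁶ × 63 × 950 = 0.778 mm.
This exceeds the 0.46 mm gap, so the wall pushes back. The portion of expansion that must be recovered elastically is δ_free − gap = 0.778 − 0.46 = 0.318 mm.
That suppressed elongation corresponds to σ = E·Δ/L = 200×10³ × 0.318/950 = 66.96 MPa.

σ ≈ 67 MPa (compressive)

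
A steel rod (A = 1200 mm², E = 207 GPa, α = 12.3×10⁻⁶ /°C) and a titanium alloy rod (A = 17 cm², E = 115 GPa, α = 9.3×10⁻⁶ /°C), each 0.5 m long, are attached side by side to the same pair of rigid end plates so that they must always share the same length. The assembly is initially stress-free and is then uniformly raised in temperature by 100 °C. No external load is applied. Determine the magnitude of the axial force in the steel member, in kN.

P ≈ 32.8 kN (compressive in the steel)

Equilibrium of a rigid end plate with no external load gives equal and opposite internal forces ±P in the two members. Since α_{steel} > α_{titanium alloy}, heating drives the steel into compression and the titanium alloy into tension.
Equating the net (thermal + elastic) strains gives |α₁ − α₂|·ΔT = P·[1/(A₁E₁) + 1/(A₂E₂)].
|α₁ − α₂|·ΔT = 3×10⁻⁶ × 100 = 0.0003.
1/(A₁E₁) + 1/(A₂E₂) = 1/(1200×207×10³) + 1/(1700×115×10³) = 9.141×10⁻⁹ N⁻¹.
P = 0.0003 / 9.141×10⁻⁹ = 32820 N = 32.82 kN.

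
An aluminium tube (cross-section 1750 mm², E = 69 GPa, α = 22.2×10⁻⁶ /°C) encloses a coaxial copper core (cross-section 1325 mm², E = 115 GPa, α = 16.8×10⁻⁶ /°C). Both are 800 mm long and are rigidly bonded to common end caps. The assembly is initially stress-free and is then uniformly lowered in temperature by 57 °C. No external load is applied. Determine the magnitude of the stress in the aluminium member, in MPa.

Equilibrium of a rigid end plate with no external load gives equal and opposite internal forces ±P in the two members. Since α_{aluminium} > α_{copper}, cooling drives the aluminium into tension and the copper into compression.
Equating the net (thermal + elastic) strains gives |α₁ − α₂|·ΔT = P·[1/(A₁E₁) + 1/(A₂E₂)].
|α₁ − α₂|·ΔT = 5.4×10⁻⁶ × 57 = 0.0003078.
1/(A₁E₁) + 1/(A₂E₂) = 1/(1750×69×10³) + 1/(1325×115×10³) = 1.484×10⁻⁸ N⁻¹.
So P = 0.0003078 / 1.484×10⁻⁸ = 20.74 kN.
σ_{aluminium} = P/A₁ = 20740/1750 = 11.85 MPa, tensile.

σ ≈ 11.8 MPa (tensile)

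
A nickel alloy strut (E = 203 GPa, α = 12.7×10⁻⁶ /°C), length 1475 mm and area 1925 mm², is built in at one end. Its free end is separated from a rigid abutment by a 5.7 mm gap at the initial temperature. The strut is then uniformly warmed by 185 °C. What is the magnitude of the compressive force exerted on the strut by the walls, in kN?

Unrestrained expansion: δ_free = αΔT L = 12.7×10⁻⁶ × 185 × 1475 = 3.466 mm.
This is smaller than the 5.7 mm clearance, so the strut expands freely without reaching the stop — the stress is zero.

P ≈ 0 kN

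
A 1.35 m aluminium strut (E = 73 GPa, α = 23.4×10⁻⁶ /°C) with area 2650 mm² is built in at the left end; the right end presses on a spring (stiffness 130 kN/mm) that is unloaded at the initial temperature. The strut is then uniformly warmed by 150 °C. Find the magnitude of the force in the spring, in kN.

P ≈ 323 kN

The unrestrained thermal change is αΔT L = 23.4×10⁻⁶ × 150 × 1350 = 4.738 mm.
Let P be the compressive force at the spring. The strut shortens elastically by PL/(AE) and the spring compresses by P/k; together these equal δ_free.
P [ L/(AE) + 1/k ] = δ_free → P [ 1350/(2650×73×10³) + 1/(130×10³) ] = 4.738.
P = 4.738 / 1.467×10⁻⁵ = 323000 N.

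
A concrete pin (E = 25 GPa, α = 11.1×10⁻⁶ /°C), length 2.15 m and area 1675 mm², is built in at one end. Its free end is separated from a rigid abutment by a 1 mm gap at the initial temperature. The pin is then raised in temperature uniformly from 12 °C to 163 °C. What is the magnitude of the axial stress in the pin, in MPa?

σ ≈ 30.3 MPa (compressive)

Free thermal elongation = αΔT L = 11.1×10⁻⁶ × 151 × 2150 = 3.604 mm.
The gap closes (δ_free > 1 mm) and the wall then resists a further 3.604 − 1 = 2.604 mm of expansion.
That suppressed elongation corresponds to σ = E·Δ/L = 25×10³ × 2.604/2150 = 30.27 MPa.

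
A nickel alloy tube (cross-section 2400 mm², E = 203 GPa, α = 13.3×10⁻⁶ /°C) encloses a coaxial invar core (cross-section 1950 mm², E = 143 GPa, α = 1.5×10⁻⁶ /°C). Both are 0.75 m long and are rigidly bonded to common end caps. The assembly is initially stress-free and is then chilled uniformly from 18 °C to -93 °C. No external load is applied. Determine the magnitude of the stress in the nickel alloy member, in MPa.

σ ≈ 96.8 MPa (tensile)

The nickel alloy has the larger α, so on cooling it would change length more than the invar if both were free. The rigid plates force a common final length, so the nickel alloy is put into tension and the invar into compression, with equal and opposite forces P (no external load).
Compatibility of the two members (thermal + elastic change equal): (α₁ − α₂)ΔT = P·[1/(A₁E₁) + 1/(A₂E₂)].
|α₁ − α₂|·ΔT = 11.8×10⁻⁶ × 111 = 0.00131.
1/(A₁E₁) + 1/(A₂E₂) = 1/(2400×203×10³) + 1/(1950×143×10³) = 5.639×10⁻⁹ N⁻¹.
So P = 0.00131 / 5.639×10⁻⁹ = 232.3 kN.
σ_{nickel alloy} = P/A₁ = 232300/2400 = 96.79 MPa, tensile.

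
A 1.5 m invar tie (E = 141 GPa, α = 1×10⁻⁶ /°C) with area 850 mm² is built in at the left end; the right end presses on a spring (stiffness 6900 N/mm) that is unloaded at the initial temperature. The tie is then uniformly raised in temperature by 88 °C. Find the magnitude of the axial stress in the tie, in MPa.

If the spring were absent the tie would lengthen by αΔT L = 1×10⁻⁶ × 88 × 1500 = 0.132 mm.
With a force P in the spring, the elastic change of the tie is PL/(AE) and that of the spring is P/k; compatibility requires their sum to equal δ_free.
So P = δ_free / [L/(AE) + 1/k] = 0.132 / [ 1500/(850×141×10³) + 1/(6900) ].
P = 0.132 / 0.0001574 = 838.4 N.
σ = P/A = 838.4/850 = 0.9864 MPa.

σ ≈ 0.986 MPa (compressive)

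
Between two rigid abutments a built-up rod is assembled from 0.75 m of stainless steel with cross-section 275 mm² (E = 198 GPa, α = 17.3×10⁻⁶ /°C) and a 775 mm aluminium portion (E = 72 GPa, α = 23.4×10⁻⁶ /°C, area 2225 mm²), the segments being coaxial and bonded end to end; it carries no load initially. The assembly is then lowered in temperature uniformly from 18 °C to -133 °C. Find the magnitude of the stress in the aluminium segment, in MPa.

If the supports were absent, the total length change would be Σ αᵢΔT Lᵢ = 17.3×10⁻⁶×151×750 + 23.4×10⁻⁶×151×775 = 4.698 mm.
The rigid supports impose zero overall length change; the single axial force P common to all segments must satisfy P Σ Lᵢ/(AᵢEᵢ) = δ_free.
The series flexibility is Σ Lᵢ/(AᵢEᵢ) = 750/(275×198×10³) + 775/(2225×72×10³) = 1.861×10⁻⁵ mm/N.
Hence P = δ_free / Σ(L/AE) = 4.698/1.861×10⁻⁵ = 252.4 kN (tensile).
σ_{aluminium} = P / A = 252400 / 2225 = 113.4 MPa.

σ ≈ 113 MPa (tensile)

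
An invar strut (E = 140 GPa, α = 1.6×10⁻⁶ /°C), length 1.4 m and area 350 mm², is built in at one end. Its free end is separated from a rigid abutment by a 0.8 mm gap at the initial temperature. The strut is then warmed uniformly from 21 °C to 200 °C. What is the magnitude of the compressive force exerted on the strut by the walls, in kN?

P ≈ 0 kN

If the wall were absent the strut would grow by αΔT L = 1.6×10⁻⁶ × 179 × 1400 = 0.401 mm.
Since δ_free = 0.401 mm is less than the 0.8 mm gap, the strut never touches the wall. No axial force develops.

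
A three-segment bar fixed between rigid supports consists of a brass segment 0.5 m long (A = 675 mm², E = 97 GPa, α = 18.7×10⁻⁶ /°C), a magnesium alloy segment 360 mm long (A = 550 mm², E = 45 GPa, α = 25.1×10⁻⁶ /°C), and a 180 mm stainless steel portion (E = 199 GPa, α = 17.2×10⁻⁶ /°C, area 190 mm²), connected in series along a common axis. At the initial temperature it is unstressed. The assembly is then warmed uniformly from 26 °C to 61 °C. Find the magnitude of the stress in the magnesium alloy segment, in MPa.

σ ≈ 50.7 MPa (compressive)

Free thermal expansion of the whole bar: Σ αᵢΔT Lᵢ = 18.7×10⁻⁶×35×500 + 25.1×10⁻⁶×35×360 + 17.2×10⁻⁶×35×180 = 0.7519 mm.
The walls prevent any net length change, so an axial force P (same in every segment) develops. Compatibility: P · Σ Lᵢ/(AᵢEᵢ) = δ_free.
Σ Lᵢ/(AᵢEᵢ) = 500/(675×97×10³) + 360/(550×45×10³) + 180/(190×199×10³) = 2.694×10⁻⁵ mm/N.
So P = 0.7519 / 2.694×10⁻⁵ = 27.91 kN, compressive.
σ_{magnesium alloy} = P / A = 27910 / 550 = 50.74 MPa.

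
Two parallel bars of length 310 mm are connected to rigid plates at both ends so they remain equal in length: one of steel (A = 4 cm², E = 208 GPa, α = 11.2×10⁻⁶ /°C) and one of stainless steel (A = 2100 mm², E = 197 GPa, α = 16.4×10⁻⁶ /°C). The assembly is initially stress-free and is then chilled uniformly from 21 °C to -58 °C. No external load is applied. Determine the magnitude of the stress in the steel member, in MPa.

Equilibrium of a rigid end plate with no external load gives equal and opposite internal forces ±P in the two members. Since α_{stainless steel} > α_{steel}, cooling drives the stainless steel into tension and the steel into compression.
Compatibility of the two members (thermal + elastic change equal): (α₁ − α₂)ΔT = P·[1/(A₁E₁) + 1/(A₂E₂)].
|α₁ − α₂|·ΔT = 5.2×10⁻⁶ × 79 = 0.0004108.
1/(A₁E₁) + 1/(A₂E₂) = 1/(400×208×10³) + 1/(2100×197×10³) = 1.444×10⁻⁸ N⁻¹.
So P = 0.0004108 / 1.444×10⁻⁸ = 28.46 kN.
σ_{steel} = P/A₁ = 28460/400 = 71.14 MPa, compressive.

σ ≈ 71.1 MPa (compressive)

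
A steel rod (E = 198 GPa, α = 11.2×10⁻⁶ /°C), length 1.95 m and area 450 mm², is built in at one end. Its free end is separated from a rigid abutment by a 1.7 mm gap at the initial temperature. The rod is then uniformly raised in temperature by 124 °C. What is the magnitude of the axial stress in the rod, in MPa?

σ ≈ 102 MPa (compressive)

Unrestrained expansion: δ_free = αΔT L = 11.2×10⁻⁶ × 124 × 1950 = 2.708 mm.
This exceeds the 1.7 mm gap, so the wall pushes back. The portion of expansion that must be recovered elastically is δ_free − gap = 2.708 − 1.7 = 1.008 mm.
So σ = E(δ_free − g)/L = 198×10³ × 1.008/1950 = 102.4 MPa.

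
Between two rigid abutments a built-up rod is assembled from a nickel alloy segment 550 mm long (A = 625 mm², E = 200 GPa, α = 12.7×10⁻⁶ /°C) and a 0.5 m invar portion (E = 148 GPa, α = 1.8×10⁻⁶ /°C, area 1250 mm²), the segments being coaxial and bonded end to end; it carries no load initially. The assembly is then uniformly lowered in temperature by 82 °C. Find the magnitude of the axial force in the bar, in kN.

P ≈ 91 kN (tensile)

If the supports were absent, the total length change would be Σ αᵢΔT Lᵢ = 12.7×10⁻⁶×82×550 + 1.8×10⁻⁶×82×500 = 0.6466 mm.
The walls prevent any net length change, so an axial force P (same in every segment) develops. Compatibility: P · Σ Lᵢ/(AᵢEᵢ) = δ_free.
Σ Lᵢ/(AᵢEᵢ) = 550/(625×200×10³) + 500/(1250×148×10³) = 7.103×10⁻⁶ mm/N.
Hence P = δ_free / Σ(L/AE) = 0.6466/7.103×10⁻⁶ = 91.03 kN (tensile).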